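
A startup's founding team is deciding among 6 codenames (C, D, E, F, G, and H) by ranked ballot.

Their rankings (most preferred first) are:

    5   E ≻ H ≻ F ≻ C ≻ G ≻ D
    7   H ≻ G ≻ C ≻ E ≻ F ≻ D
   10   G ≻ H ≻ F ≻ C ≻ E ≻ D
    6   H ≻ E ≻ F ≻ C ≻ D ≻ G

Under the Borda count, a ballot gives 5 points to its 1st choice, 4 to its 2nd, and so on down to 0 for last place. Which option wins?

Borda scores:
  C: 5·2 + 7·3 + 10·2 + 6·2 = 63
  D: 5·0 + 7·0 + 10·0 + 6·1 = 6
  E: 5·5 + 7·2 + 10·1 + 6·4 = 73
  F: 5·3 + 7·1 + 10·3 + 6·3 = 70
  G: 5·1 + 7·4 + 10·5 + 6·0 = 83
  H: 5·4 + 7·5 + 10·4 + 6·5 = 125
H has the highest total.

H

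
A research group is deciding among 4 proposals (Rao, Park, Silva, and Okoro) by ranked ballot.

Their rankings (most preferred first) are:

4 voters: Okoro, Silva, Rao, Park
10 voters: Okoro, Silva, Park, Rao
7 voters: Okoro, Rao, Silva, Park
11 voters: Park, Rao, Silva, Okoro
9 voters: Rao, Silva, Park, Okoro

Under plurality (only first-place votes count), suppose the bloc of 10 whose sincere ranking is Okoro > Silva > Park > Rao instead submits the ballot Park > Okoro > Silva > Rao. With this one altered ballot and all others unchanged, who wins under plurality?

First-place totals with the altered ballot: Rao 9, Park 21, Silva 0, Okoro 11.
The switch changes the winner from Okoro to Park.

Park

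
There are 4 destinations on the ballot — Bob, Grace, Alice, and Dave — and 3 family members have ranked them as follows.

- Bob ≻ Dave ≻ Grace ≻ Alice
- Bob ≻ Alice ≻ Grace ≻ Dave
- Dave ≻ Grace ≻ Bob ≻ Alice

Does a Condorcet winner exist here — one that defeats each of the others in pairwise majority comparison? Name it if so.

Head-to-head results (3 voters total):
Bob vs Grace: Bob wins 2–1.
Bob vs Alice: Bob wins 3–0.
Bob vs Dave: Bob wins 2–1.
Grace vs Alice: Grace wins 2–1.
Grace vs Dave: Dave wins 2–1.
Alice vs Dave: Dave wins 2–1.
Bob beats each rival — Grace (2–1), Alice (3–0), Dave (2–1) — so Bob is the Condorcet winner.

Bob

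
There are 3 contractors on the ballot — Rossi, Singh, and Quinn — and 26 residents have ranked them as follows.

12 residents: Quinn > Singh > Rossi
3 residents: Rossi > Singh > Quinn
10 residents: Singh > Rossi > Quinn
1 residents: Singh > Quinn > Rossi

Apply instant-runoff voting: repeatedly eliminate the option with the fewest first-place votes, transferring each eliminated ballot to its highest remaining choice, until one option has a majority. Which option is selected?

Round 1: Quinn 12, Singh 11, Rossi 3. Rossi has the fewest and is eliminated.
Round 2: Singh 14, Quinn 12. Singh has a majority.

Singh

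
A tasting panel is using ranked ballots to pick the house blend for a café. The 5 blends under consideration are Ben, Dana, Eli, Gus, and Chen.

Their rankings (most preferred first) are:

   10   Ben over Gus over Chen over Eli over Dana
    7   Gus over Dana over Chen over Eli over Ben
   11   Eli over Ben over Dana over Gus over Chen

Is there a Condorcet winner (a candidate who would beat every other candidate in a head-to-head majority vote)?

No

Head-to-head results (28 voters total):
Ben vs Dana: Ben wins 21–7.
Ben vs Eli: Eli wins 18–10.
Ben vs Gus: Ben wins 21–7.
Ben vs Chen: Ben wins 21–7.
Dana vs Eli: Eli wins 21–7.
Dana vs Gus: Gus wins 17–11.
Dana vs Chen: Dana wins 18–10.
Eli vs Gus: Gus wins 17–11.
Eli vs Chen: Chen wins 17–11.
Gus vs Chen: Gus wins 28–0.
No candidate beats all others: Ben beats Gus beats Eli beats Ben, a majority cycle.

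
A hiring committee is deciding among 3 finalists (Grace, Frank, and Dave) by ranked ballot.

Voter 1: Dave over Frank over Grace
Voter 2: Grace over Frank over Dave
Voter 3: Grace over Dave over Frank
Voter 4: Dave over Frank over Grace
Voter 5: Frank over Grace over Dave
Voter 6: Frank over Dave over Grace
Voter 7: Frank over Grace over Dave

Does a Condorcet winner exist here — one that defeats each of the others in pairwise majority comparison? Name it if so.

Frank

Head-to-head results (7 voters total):
Grace vs Frank: Frank wins 5–2.
Grace vs Dave: Grace wins 4–3.
Frank vs Dave: Frank wins 4–3.
Frank beats each rival — Grace (5–2), Dave (4–3) — so Frank is the Condorcet winner.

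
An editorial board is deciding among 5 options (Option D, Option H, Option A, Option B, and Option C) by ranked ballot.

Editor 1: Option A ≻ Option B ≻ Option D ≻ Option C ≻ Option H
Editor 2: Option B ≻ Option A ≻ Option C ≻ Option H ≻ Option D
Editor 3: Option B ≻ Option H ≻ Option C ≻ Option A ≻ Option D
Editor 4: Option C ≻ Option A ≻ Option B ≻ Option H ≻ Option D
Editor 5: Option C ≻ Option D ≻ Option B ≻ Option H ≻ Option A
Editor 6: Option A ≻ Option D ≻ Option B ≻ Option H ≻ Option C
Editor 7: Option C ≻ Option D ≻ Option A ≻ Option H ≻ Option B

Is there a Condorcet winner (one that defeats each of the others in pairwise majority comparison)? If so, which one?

None — there is no Condorcet winner

Head-to-head results (7 voters total):
Option D vs Option H: Option D wins 4–3.
Option D vs Option A: Option A wins 5–2.
Option D vs Option B: Option B wins 4–3.
Option D vs Option C: Option C wins 5–2.
Option H vs Option A: Option A wins 5–2.
Option H vs Option B: Option B wins 6–1.
Option H vs Option C: Option C wins 5–2.
Option A vs Option B: Option A wins 4–3.
Option A vs Option C: Option C wins 4–3.
Option B vs Option C: Option B wins 4–3.
No candidate beats all others: Option A beats Option B beats Option C beats Option A, a majority cycle.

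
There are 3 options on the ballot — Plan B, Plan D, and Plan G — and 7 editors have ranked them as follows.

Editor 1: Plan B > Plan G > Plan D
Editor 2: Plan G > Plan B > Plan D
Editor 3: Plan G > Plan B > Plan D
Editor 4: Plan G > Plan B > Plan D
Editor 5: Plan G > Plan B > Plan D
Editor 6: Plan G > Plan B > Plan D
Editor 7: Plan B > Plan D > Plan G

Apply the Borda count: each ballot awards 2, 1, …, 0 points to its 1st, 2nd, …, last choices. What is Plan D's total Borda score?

Borda scores:
  Plan B: 2 + 1 + 1 + 1 + 1 + 1 + 2 = 9
  Plan D: 0 + 0 + 0 + 0 + 0 + 0 + 1 = 1
  Plan G: 1 + 2 + 2 + 2 + 2 + 2 + 0 = 11

1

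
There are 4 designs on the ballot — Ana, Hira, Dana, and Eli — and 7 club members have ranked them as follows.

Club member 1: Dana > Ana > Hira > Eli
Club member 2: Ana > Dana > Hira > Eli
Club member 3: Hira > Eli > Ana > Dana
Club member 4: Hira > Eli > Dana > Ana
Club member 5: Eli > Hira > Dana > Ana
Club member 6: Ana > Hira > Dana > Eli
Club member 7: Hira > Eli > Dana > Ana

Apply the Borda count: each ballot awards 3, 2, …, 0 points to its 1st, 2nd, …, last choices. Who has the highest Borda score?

Borda scores:
  Ana: 2 + 3 + 1 + 0 + 0 + 3 + 0 = 9
  Hira: 1 + 1 + 3 + 3 + 2 + 2 + 3 = 15
  Dana: 3 + 2 + 0 + 1 + 1 + 1 + 1 = 9
  Eli: 0 + 0 + 2 + 2 + 3 + 0 + 2 = 9
Hira has the highest total.

Hira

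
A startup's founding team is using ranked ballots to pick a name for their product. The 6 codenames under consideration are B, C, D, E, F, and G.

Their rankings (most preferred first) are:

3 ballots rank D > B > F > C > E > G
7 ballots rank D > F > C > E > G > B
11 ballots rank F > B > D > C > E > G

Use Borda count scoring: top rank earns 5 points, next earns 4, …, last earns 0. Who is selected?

F

Borda scores:
  B: 3·4 + 7·0 + 11·4 = 56
  C: 3·2 + 7·3 + 11·2 = 49
  D: 3·5 + 7·5 + 11·3 = 83
  E: 3·1 + 7·2 + 11·1 = 28
  F: 3·3 + 7·4 + 11·5 = 92
  G: 3·0 + 7·1 + 11·0 = 7
F has the highest total.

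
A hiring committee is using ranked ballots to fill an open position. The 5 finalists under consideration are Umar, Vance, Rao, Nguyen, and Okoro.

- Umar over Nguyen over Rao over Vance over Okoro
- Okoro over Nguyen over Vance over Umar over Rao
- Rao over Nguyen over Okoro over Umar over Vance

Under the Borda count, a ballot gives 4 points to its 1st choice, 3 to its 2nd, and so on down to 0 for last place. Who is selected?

Borda scores:
  Umar: 4 + 1 + 1 = 6
  Vance: 1 + 2 + 0 = 3
  Rao: 2 + 0 + 4 = 6
  Nguyen: 3 + 3 + 3 = 9
  Okoro: 0 + 4 + 2 = 6
Nguyen has the highest total.

Nguyen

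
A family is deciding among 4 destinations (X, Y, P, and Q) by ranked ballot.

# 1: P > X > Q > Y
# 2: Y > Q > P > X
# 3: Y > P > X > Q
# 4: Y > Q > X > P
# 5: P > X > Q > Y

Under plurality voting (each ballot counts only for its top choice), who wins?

Y

First-place vote totals:
  X: 0
  Y: 3
  P: 2
  Q: 0
Y has the most first-place votes.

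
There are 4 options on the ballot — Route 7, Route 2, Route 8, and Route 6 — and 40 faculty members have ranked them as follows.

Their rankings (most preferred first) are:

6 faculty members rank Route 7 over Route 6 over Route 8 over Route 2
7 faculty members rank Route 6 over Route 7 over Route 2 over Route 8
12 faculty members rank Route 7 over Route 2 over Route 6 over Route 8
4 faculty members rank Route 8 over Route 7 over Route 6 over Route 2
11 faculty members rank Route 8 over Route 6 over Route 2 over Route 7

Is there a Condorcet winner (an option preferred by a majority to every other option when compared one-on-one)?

Head-to-head results (40 voters total):
Route 7 vs Route 2: Route 7 wins 29–11.
Route 7 vs Route 8: Route 7 wins 25–15.
Route 7 vs Route 6: Route 7 wins 22–18.
Route 2 vs Route 8: Route 8 wins 21–19.
Route 2 vs Route 6: Route 6 wins 28–12.
Route 8 vs Route 6: Route 6 wins 25–15.
Route 7 beats each rival — Route 2 (29–11), Route 8 (25–15), Route 6 (22–18) — so Route 7 is the Condorcet winner.

Yes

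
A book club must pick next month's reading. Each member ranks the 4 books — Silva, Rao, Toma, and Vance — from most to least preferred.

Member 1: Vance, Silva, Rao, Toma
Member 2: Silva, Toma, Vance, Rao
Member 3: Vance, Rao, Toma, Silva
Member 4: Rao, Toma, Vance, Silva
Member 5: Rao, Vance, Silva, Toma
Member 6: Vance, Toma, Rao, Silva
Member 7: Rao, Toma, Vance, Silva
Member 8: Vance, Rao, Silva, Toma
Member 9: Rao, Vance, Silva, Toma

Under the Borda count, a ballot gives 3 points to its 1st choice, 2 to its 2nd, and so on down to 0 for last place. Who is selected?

Borda scores:
  Silva: 2 + 3 + 0 + 0 + 1 + 0 + 0 + 1 + 1 = 8
  Rao: 1 + 0 + 2 + 3 + 3 + 1 + 3 + 2 + 3 = 18
  Toma: 0 + 2 + 1 + 2 + 0 + 2 + 2 + 0 + 0 = 9
  Vance: 3 + 1 + 3 + 1 + 2 + 3 + 1 + 3 + 2 = 19
Vance has the highest total.

Vance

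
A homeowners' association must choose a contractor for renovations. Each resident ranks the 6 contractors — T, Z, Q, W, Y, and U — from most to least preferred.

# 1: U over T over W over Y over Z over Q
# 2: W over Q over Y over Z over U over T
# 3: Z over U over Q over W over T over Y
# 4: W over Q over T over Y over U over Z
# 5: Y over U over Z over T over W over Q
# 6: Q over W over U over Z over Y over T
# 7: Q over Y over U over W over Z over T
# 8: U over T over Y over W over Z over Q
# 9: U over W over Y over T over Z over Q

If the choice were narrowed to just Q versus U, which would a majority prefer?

U

Ballots ranking Q above U: 4.
Ballots ranking U above Q: 5.
U wins the head-to-head, 5–4.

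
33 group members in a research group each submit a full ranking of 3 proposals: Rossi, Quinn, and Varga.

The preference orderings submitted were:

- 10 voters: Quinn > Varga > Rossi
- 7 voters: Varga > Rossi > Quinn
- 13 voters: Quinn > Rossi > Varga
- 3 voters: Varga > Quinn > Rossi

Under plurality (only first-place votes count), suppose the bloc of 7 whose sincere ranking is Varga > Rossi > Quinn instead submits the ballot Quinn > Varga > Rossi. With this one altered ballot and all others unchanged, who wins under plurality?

Quinn

First-place totals with the altered ballot: Rossi 0, Quinn 30, Varga 3.
The winner is unchanged: still Quinn.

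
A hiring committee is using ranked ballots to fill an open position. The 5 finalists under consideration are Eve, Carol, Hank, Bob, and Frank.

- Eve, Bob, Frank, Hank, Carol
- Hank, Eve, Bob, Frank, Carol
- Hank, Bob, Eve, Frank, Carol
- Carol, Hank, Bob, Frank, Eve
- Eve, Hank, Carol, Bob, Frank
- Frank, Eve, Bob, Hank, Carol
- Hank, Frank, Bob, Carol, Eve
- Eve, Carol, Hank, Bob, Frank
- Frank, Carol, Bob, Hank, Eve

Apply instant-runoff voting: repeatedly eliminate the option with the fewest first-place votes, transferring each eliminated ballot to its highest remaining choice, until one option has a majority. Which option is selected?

Hank

Round 1: Eve 3, Hank 3, Frank 2, Carol 1, Bob 0. Bob has the fewest and is eliminated.
Round 2: Eve 3, Hank 3, Frank 2, Carol 1. Carol has the fewest and is eliminated.
Round 3: Hank 4, Eve 3, Frank 2. Frank has the fewest and is eliminated.
Round 4: Hank 5, Eve 4. Hank has a majority.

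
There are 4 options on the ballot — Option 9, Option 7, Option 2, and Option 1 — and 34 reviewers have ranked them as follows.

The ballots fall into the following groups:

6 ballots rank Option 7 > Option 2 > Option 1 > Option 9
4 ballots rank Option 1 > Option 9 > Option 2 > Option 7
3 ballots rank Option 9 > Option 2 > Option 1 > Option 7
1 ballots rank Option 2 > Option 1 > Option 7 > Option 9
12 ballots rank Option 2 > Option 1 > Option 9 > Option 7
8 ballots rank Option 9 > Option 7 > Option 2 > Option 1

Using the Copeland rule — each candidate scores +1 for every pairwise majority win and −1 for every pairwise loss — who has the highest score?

Pairwise results:
  Option 9 vs Option 7: Option 9 wins 27–7.
  Option 9 vs Option 2: Option 2 wins 19–15.
  Option 9 vs Option 1: Option 1 wins 23–11.
  Option 7 vs Option 2: Option 2 wins 20–14.
  Option 7 vs Option 1: Option 1 wins 20–14.
  Option 2 vs Option 1: Option 2 wins 30–4.
Copeland scores (wins − losses):
  Option 9: 1 − 2 = -1
  Option 7: 0 − 3 = -3
  Option 2: 3 − 0 = 3
  Option 1: 2 − 1 = 1
Option 2 has the best Copeland score.

Option 2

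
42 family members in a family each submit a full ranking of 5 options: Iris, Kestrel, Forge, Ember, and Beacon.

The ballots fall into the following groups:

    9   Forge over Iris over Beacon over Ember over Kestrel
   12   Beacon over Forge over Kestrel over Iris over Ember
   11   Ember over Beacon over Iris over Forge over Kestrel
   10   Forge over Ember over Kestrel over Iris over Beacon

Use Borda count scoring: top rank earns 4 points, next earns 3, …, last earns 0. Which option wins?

Forge

Borda scores:
  Iris: 9·3 + 12·1 + 11·2 + 10·1 = 71
  Kestrel: 9·0 + 12·2 + 11·0 + 10·2 = 44
  Forge: 9·4 + 12·3 + 11·1 + 10·4 = 123
  Ember: 9·1 + 12·0 + 11·4 + 10·3 = 83
  Beacon: 9·2 + 12·4 + 11·3 + 10·0 = 99
Forge has the highest total.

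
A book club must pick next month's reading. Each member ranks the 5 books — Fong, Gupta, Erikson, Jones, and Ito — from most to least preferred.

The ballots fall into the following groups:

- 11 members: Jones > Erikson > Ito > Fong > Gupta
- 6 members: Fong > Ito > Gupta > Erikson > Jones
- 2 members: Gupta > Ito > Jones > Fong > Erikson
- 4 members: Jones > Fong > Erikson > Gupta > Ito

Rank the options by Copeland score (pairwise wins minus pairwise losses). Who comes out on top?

Pairwise results:
  Fong vs Gupta: Fong wins 21–2.
  Fong vs Erikson: Fong wins 12–11.
  Fong vs Jones: Jones wins 17–6.
  Fong vs Ito: Ito wins 13–10.
  Gupta vs Erikson: Erikson wins 15–8.
  Gupta vs Jones: Jones wins 15–8.
  Gupta vs Ito: Ito wins 17–6.
  Erikson vs Jones: Jones wins 17–6.
  Erikson vs Ito: Erikson wins 15–8.
  Jones vs Ito: Jones wins 15–8.
Copeland scores (wins − losses):
  Fong: 2 − 2 = 0
  Gupta: 0 − 4 = -4
  Erikson: 2 − 2 = 0
  Jones: 4 − 0 = 4
  Ito: 2 − 2 = 0
Jones has the best Copeland score.

Jones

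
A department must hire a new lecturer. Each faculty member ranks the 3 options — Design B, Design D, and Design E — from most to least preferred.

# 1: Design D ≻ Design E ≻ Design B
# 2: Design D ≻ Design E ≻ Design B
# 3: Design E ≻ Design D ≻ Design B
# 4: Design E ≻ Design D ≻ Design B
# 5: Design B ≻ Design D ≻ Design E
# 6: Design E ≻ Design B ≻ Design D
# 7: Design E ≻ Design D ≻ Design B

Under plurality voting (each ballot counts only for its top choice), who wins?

Design E

First-place vote totals:
  Design B: 1
  Design D: 2
  Design E: 4
Design E has the most first-place votes.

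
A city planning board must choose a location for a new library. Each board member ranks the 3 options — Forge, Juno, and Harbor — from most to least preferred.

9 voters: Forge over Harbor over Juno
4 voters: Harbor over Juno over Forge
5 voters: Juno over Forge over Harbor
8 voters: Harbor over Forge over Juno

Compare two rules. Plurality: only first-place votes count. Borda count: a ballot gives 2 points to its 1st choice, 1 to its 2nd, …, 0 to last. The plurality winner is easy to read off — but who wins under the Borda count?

Plurality first-place counts: Forge 9, Juno 5, Harbor 12 → Harbor.
Borda totals: Forge 31, Juno 14, Harbor 33 → Harbor.

Harbor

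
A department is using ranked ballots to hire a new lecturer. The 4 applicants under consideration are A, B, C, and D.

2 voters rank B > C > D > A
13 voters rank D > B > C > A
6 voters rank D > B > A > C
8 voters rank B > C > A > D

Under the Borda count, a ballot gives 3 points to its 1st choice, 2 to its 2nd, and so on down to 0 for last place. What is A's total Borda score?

14

Borda scores:
  A: 2·0 + 13·0 + 6·1 + 8·1 = 14
  B: 2·3 + 13·2 + 6·2 + 8·3 = 68
  C: 2·2 + 13·1 + 6·0 + 8·2 = 33
  D: 2·1 + 13·3 + 6·3 + 8·0 = 59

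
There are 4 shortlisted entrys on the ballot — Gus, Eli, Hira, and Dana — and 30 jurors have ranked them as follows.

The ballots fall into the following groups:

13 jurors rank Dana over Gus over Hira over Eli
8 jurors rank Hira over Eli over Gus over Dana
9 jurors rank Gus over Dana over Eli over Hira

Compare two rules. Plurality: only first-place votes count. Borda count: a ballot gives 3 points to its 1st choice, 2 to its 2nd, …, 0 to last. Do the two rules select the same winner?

No

Plurality first-place counts: Gus 9, Eli 0, Hira 8, Dana 13 → Dana.
Borda totals: Gus 61, Eli 25, Hira 37, Dana 57 → Gus.
The two rules disagree: plurality picks Dana, Borda picks Gus.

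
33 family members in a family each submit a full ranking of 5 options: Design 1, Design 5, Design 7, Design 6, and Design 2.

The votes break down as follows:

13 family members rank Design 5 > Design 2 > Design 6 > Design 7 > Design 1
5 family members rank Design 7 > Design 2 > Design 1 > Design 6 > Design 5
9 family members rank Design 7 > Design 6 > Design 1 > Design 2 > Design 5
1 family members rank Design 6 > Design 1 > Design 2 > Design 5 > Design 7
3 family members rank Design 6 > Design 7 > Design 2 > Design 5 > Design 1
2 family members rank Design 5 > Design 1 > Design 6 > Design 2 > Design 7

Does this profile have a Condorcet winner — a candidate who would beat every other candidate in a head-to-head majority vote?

Head-to-head results (33 voters total):
Design 1 vs Design 5: Design 5 wins 18–15.
Design 1 vs Design 7: Design 7 wins 30–3.
Design 1 vs Design 6: Design 6 wins 26–7.
Design 1 vs Design 2: Design 2 wins 21–12.
Design 5 vs Design 7: Design 7 wins 17–16.
Design 5 vs Design 6: Design 6 wins 18–15.
Design 5 vs Design 2: Design 2 wins 18–15.
Design 7 vs Design 6: Design 6 wins 19–14.
Design 7 vs Design 2: Design 7 wins 17–16.
Design 6 vs Design 2: Design 2 wins 18–15.
No candidate beats all others: Design 7 beats Design 2 beats Design 6 beats Design 7, a majority cycle.

No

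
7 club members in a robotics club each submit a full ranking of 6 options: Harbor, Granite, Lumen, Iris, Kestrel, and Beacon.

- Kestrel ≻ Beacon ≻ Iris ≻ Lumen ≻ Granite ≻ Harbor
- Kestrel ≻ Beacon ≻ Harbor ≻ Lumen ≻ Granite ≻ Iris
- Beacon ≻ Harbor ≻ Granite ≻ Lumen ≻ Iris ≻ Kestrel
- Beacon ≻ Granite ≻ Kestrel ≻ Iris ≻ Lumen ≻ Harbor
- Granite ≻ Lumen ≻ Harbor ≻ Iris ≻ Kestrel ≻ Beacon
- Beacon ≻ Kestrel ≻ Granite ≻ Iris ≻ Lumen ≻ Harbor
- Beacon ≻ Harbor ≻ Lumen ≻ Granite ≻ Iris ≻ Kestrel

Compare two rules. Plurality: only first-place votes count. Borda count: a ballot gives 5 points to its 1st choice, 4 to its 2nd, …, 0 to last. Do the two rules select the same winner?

Plurality first-place counts: Harbor 0, Granite 1, Lumen 0, Iris 0, Kestrel 2, Beacon 4 → Beacon.
Borda totals: Harbor 14, Granite 19, Lumen 15, Iris 11, Kestrel 18, Beacon 28 → Beacon.
The two rules agree on Beacon.

Yes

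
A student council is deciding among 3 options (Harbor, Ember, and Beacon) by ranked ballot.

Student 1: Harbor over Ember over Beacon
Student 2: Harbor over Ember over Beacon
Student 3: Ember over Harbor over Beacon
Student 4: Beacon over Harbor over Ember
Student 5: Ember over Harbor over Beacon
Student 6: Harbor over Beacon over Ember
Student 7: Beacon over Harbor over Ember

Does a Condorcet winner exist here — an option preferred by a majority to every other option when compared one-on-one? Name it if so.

Harbor

Head-to-head results (7 voters total):
Harbor vs Ember: Harbor wins 5–2.
Harbor vs Beacon: Harbor wins 5–2.
Ember vs Beacon: Ember wins 4–3.
Harbor beats each rival — Ember (5–2), Beacon (5–2) — so Harbor is the Condorcet winner.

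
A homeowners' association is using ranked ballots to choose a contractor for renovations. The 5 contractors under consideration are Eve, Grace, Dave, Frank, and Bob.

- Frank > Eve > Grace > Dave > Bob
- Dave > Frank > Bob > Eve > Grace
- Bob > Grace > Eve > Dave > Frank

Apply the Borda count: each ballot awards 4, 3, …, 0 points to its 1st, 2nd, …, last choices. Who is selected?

Frank

Borda scores:
  Eve: 3 + 1 + 2 = 6
  Grace: 2 + 0 + 3 = 5
  Dave: 1 + 4 + 1 = 6
  Frank: 4 + 3 + 0 = 7
  Bob: 0 + 2 + 4 = 6
Frank has the highest total.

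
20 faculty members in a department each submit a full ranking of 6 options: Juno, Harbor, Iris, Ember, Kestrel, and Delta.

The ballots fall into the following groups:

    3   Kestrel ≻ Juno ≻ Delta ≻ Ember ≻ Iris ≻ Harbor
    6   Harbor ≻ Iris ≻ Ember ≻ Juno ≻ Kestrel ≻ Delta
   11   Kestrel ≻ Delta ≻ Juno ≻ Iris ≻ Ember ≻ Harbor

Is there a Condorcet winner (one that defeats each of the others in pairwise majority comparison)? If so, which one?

Kestrel

Head-to-head results (20 voters total):
Juno vs Harbor: Juno wins 14–6.
Juno vs Iris: Juno wins 14–6.
Juno vs Ember: Juno wins 14–6.
Juno vs Kestrel: Kestrel wins 14–6.
Juno vs Delta: Delta wins 11–9.
Harbor vs Iris: Iris wins 14–6.
Harbor vs Ember: Ember wins 14–6.
Harbor vs Kestrel: Kestrel wins 14–6.
Harbor vs Delta: Delta wins 14–6.
Iris vs Ember: Iris wins 17–3.
Iris vs Kestrel: Kestrel wins 14–6.
Iris vs Delta: Delta wins 14–6.
Ember vs Kestrel: Kestrel wins 14–6.
Ember vs Delta: Delta wins 14–6.
Kestrel vs Delta: Kestrel wins 20–0.
Kestrel beats each rival — Juno (14–6), Harbor (14–6), Iris (14–6), Ember (14–6), Delta (20–0) — so Kestrel is the Condorcet winner.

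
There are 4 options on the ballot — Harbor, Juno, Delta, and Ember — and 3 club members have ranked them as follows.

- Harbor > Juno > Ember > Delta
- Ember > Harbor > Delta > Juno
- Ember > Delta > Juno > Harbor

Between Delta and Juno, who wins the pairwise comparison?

Delta

Ballots ranking Delta above Juno: 2.
Ballots ranking Juno above Delta: 1.
Delta wins the head-to-head, 2–1.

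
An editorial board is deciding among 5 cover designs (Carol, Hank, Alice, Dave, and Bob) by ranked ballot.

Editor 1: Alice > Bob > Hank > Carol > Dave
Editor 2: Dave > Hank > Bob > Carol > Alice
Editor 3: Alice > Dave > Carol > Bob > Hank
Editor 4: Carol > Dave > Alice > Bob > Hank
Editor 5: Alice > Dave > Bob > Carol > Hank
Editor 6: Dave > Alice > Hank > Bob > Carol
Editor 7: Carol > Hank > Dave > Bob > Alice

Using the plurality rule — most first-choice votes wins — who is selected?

Alice

First-place vote totals:
  Carol: 2
  Hank: 0
  Alice: 3
  Dave: 2
  Bob: 0
Alice has the most first-place votes.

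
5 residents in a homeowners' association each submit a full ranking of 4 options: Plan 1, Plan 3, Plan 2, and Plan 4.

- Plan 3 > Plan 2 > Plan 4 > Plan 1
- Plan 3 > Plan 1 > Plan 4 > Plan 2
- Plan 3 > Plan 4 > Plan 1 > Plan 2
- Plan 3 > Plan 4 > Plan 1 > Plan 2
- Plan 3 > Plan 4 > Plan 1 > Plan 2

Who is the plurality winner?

First-place vote totals:
  Plan 1: 0
  Plan 3: 5
  Plan 2: 0
  Plan 4: 0
Plan 3 has the most first-place votes.

Plan 3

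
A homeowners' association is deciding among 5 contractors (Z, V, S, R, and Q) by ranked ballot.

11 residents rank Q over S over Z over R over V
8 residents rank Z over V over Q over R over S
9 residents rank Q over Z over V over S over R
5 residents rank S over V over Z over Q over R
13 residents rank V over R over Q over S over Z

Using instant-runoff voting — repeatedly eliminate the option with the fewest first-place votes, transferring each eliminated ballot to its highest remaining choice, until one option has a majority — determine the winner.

Round 1: Q 20, V 13, Z 8, S 5, R 0. R has the fewest and is eliminated.
Round 2: Q 20, V 13, Z 8, S 5. S has the fewest and is eliminated.
Round 3: Q 20, V 18, Z 8. Z has the fewest and is eliminated.
Round 4: V 26, Q 20. V has a majority.

V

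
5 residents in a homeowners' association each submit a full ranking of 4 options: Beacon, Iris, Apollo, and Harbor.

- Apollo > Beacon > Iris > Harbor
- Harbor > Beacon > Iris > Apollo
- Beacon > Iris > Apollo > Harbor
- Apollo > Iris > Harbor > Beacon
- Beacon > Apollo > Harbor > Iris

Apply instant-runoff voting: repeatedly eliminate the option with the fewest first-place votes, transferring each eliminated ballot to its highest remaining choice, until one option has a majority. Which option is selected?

Round 1: Beacon 2, Apollo 2, Harbor 1, Iris 0. Iris has the fewest and is eliminated.
Round 2: Beacon 2, Apollo 2, Harbor 1. Harbor has the fewest and is eliminated.
Round 3: Beacon 3, Apollo 2. Beacon has a majority.

Beacon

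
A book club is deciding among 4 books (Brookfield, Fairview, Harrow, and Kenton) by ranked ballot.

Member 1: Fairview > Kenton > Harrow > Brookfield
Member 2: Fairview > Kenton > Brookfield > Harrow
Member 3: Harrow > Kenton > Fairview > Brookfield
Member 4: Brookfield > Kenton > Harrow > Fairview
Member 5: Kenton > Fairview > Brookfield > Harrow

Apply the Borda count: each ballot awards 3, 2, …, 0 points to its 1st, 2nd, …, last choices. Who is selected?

Kenton

Borda scores:
  Brookfield: 0 + 1 + 0 + 3 + 1 = 5
  Fairview: 3 + 3 + 1 + 0 + 2 = 9
  Harrow: 1 + 0 + 3 + 1 + 0 = 5
  Kenton: 2 + 2 + 2 + 2 + 3 = 11
Kenton has the highest total.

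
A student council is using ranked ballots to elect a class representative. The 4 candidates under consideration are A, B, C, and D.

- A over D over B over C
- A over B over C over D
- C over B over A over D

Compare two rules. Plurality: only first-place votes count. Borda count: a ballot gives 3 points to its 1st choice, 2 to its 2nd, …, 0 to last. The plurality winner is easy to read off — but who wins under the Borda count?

A

Plurality first-place counts: A 2, B 0, C 1, D 0 → A.
Borda totals: A 7, B 5, C 4, D 2 → A.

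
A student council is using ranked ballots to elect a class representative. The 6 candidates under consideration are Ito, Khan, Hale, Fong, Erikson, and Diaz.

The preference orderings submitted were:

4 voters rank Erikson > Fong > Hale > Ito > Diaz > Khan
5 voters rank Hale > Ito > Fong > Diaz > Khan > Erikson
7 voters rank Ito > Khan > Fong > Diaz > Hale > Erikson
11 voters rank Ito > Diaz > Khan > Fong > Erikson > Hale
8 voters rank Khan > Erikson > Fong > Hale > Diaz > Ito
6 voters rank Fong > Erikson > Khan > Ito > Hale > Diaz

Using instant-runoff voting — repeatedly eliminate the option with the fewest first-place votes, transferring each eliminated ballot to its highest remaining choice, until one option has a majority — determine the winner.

Round 1: Ito 18, Khan 8, Fong 6, Hale 5, Erikson 4, Diaz 0. Diaz has the fewest and is eliminated.
Round 2: Ito 18, Khan 8, Fong 6, Hale 5, Erikson 4. Erikson has the fewest and is eliminated.
Round 3: Ito 18, Fong 10, Khan 8, Hale 5. Hale has the fewest and is eliminated.
Round 4: Ito 23, Fong 10, Khan 8. Ito has a majority.

Ito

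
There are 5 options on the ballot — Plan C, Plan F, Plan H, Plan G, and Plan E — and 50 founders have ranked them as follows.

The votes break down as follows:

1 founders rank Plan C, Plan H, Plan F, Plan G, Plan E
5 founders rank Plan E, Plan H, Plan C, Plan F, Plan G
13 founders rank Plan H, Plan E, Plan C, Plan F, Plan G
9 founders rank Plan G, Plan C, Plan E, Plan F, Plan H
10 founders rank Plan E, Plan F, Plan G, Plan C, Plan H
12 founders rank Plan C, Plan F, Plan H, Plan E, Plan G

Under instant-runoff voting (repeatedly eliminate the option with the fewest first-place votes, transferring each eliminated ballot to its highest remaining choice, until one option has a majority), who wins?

Round 1: Plan E 15, Plan C 13, Plan H 13, Plan G 9, Plan F 0. Plan F has the fewest and is eliminated.
Round 2: Plan E 15, Plan C 13, Plan H 13, Plan G 9. Plan G has the fewest and is eliminated.
Round 3: Plan C 22, Plan E 15, Plan H 13. Plan H has the fewest and is eliminated.
Round 4: Plan E 28, Plan C 22. Plan E has a majority.

Plan E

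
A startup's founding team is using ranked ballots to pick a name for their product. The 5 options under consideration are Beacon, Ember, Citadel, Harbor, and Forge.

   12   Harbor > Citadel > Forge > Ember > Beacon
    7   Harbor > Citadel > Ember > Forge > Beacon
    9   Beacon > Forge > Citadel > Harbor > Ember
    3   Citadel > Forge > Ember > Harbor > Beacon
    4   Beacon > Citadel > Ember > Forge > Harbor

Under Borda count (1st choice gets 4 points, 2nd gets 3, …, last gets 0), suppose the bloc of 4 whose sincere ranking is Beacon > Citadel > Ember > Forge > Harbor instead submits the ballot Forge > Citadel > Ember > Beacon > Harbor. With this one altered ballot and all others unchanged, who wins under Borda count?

Citadel

Borda totals with the altered ballot: Beacon 40, Ember 40, Citadel 99, Harbor 88, Forge 83.
The winner is unchanged: still Citadel.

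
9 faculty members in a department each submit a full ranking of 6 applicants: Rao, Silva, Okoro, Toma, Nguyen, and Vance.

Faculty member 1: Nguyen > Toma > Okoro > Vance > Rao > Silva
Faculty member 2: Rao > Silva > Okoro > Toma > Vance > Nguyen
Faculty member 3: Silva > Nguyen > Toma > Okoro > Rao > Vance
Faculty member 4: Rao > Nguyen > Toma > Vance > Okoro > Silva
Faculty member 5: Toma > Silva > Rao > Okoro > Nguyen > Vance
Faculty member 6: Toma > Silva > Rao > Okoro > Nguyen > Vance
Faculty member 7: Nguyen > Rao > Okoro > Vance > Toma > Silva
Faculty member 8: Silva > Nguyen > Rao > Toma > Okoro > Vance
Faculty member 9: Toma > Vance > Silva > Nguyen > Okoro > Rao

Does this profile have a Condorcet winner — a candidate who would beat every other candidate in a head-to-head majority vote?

Head-to-head results (9 voters total):
Rao vs Silva: Silva wins 5–4.
Rao vs Okoro: Rao wins 6–3.
Rao vs Toma: Toma wins 5–4.
Rao vs Nguyen: Nguyen wins 5–4.
Rao vs Vance: Rao wins 7–2.
Silva vs Okoro: Silva wins 6–3.
Silva vs Toma: Toma wins 6–3.
Silva vs Nguyen: Silva wins 6–3.
Silva vs Vance: Silva wins 5–4.
Okoro vs Toma: Toma wins 7–2.
Okoro vs Nguyen: Nguyen wins 6–3.
Okoro vs Vance: Okoro wins 7–2.
Toma vs Nguyen: Nguyen wins 5–4.
Toma vs Vance: Toma wins 8–1.
Nguyen vs Vance: Nguyen wins 7–2.
No candidate beats all others: Silva beats Nguyen beats Toma beats Silva, a majority cycle.

No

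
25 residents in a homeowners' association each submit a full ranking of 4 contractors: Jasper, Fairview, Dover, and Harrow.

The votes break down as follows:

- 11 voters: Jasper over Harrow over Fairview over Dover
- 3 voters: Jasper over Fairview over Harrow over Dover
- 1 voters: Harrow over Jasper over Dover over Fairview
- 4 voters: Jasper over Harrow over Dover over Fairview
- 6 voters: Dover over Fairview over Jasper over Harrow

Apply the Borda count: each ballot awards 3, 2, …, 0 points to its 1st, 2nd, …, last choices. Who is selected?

Borda scores:
  Jasper: 11·3 + 3·3 + 2 + 4·3 + 6·1 = 62
  Fairview: 11·1 + 3·2 + 0 + 4·0 + 6·2 = 29
  Dover: 11·0 + 3·0 + 1 + 4·1 + 6·3 = 23
  Harrow: 11·2 + 3·1 + 3 + 4·2 + 6·0 = 36
Jasper has the highest total.

Jasper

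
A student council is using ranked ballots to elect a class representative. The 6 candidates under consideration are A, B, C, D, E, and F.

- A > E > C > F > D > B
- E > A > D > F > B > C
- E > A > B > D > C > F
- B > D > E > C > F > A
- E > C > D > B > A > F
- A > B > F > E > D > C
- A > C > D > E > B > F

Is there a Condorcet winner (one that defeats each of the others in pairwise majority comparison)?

Yes

Head-to-head results (7 voters total):
A vs B: A wins 5–2.
A vs C: A wins 5–2.
A vs D: A wins 5–2.
A vs E: E wins 4–3.
A vs F: A wins 6–1.
B vs C: B wins 4–3.
B vs D: D wins 4–3.
B vs E: E wins 5–2.
B vs F: B wins 5–2.
C vs D: D wins 4–3.
C vs E: E wins 6–1.
C vs F: C wins 5–2.
D vs E: E wins 5–2.
D vs F: D wins 5–2.
E vs F: E wins 6–1.
E beats each rival — A (4–3), B (5–2), C (6–1), D (5–2), F (6–1) — so E is the Condorcet winner.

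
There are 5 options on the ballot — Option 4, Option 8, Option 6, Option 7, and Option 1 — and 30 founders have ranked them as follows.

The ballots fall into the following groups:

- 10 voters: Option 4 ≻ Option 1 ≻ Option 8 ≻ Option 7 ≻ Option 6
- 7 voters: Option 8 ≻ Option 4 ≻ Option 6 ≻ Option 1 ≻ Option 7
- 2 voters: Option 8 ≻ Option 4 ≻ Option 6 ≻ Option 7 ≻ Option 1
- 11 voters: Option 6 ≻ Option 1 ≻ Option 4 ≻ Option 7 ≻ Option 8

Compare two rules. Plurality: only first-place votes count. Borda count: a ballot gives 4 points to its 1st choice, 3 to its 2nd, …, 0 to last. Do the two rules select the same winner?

Plurality first-place counts: Option 4 10, Option 8 9, Option 6 11, Option 7 0, Option 1 0 → Option 6.
Borda totals: Option 4 89, Option 8 56, Option 6 62, Option 7 23, Option 1 70 → Option 4.
The two rules disagree: plurality picks Option 6, Borda picks Option 4.

No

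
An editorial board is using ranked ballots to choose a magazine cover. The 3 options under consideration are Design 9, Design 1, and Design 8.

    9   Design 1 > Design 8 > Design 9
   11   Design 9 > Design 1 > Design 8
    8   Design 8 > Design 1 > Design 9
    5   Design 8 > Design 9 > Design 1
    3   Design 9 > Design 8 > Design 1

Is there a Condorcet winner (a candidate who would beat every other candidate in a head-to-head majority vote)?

Head-to-head results (36 voters total):
Design 9 vs Design 1: Design 9 wins 19–17.
Design 9 vs Design 8: Design 8 wins 22–14.
Design 1 vs Design 8: Design 1 wins 20–16.
No candidate beats all others: Design 9 beats Design 1 beats Design 8 beats Design 9, a majority cycle.

No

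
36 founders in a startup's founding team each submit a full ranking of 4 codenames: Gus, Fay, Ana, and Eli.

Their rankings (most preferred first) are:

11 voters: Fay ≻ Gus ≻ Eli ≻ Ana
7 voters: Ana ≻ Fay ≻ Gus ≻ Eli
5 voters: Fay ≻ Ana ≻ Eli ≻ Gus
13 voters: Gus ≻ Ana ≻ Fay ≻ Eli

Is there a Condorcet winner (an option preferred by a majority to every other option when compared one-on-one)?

Head-to-head results (36 voters total):
Gus vs Fay: Fay wins 23–13.
Gus vs Ana: Gus wins 24–12.
Gus vs Eli: Gus wins 31–5.
Fay vs Ana: Ana wins 20–16.
Fay vs Eli: Fay wins 36–0.
Ana vs Eli: Ana wins 25–11.
No candidate beats all others: Gus beats Ana beats Fay beats Gus, a majority cycle.

No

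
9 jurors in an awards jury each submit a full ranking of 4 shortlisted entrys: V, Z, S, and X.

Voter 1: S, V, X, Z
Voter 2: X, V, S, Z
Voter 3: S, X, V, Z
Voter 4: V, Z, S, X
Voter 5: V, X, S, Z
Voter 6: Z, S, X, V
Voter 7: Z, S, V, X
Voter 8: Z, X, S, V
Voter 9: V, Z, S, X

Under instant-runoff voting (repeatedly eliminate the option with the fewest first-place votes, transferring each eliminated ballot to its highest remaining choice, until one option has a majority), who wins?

V

Round 1: V 3, Z 3, S 2, X 1. X has the fewest and is eliminated.
Round 2: V 4, Z 3, S 2. S has the fewest and is eliminated.
Round 3: V 6, Z 3. V has a majority.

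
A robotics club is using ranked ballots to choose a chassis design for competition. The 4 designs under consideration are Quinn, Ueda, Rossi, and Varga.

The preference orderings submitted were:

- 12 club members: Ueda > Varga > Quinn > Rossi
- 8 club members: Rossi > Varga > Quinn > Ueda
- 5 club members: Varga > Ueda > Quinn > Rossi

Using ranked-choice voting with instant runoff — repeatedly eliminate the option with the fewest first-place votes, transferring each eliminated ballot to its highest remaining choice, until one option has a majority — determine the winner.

Ueda

Round 1: Ueda 12, Rossi 8, Varga 5, Quinn 0. Quinn has the fewest and is eliminated.
Round 2: Ueda 12, Rossi 8, Varga 5. Varga has the fewest and is eliminated.
Round 3: Ueda 17, Rossi 8. Ueda has a majority.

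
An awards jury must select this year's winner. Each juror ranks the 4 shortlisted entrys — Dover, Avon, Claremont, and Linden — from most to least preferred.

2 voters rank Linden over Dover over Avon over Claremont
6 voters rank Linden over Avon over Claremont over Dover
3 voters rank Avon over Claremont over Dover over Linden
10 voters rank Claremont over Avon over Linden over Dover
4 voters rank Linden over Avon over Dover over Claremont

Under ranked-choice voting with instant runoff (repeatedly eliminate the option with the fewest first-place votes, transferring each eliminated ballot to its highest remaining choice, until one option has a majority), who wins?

Claremont

Round 1: Linden 12, Claremont 10, Avon 3, Dover 0. Dover has the fewest and is eliminated.
Round 2: Linden 12, Claremont 10, Avon 3. Avon has the fewest and is eliminated.
Round 3: Claremont 13, Linden 12. Claremont has a majority.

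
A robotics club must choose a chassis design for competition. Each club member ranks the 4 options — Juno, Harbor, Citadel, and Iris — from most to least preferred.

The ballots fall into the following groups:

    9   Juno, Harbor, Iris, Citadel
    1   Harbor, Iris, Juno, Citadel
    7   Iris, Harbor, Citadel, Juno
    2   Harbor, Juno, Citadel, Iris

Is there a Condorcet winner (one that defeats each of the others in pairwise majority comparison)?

Head-to-head results (19 voters total):
Juno vs Harbor: Harbor wins 10–9.
Juno vs Citadel: Juno wins 12–7.
Juno vs Iris: Juno wins 11–8.
Harbor vs Citadel: Harbor wins 19–0.
Harbor vs Iris: Harbor wins 12–7.
Citadel vs Iris: Iris wins 17–2.
Harbor beats each rival — Juno (10–9), Citadel (19–0), Iris (12–7) — so Harbor is the Condorcet winner.

Yes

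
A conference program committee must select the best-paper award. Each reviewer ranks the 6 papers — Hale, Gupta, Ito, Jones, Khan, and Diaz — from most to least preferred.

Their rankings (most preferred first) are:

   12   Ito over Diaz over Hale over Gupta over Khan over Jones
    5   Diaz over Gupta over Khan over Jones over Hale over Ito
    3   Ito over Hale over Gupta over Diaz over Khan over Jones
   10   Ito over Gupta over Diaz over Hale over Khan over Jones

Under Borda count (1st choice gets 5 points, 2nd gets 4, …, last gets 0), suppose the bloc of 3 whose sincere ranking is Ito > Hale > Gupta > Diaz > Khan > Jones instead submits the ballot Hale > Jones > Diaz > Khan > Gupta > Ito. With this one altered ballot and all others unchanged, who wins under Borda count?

Borda totals with the altered ballot: Hale 76, Gupta 87, Ito 110, Jones 22, Khan 43, Diaz 112.
The switch changes the winner from Ito to Diaz.

Diaz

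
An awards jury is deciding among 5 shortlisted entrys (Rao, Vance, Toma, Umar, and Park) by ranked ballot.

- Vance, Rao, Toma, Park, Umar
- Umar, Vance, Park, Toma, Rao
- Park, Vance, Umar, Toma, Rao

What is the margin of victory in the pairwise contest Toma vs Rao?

1

Ballots ranking Toma above Rao: 2.
Ballots ranking Rao above Toma: 1.
Toma wins 2–1, a margin of 1.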